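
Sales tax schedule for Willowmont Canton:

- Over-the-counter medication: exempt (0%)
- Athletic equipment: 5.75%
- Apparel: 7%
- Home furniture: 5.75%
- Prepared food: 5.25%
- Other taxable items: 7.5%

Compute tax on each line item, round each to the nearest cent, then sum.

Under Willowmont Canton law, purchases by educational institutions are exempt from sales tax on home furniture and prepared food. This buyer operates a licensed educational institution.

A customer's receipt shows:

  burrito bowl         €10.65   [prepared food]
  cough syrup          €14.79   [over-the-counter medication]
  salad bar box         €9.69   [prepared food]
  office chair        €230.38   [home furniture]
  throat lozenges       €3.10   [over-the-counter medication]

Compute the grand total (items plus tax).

Burrito bowl €10.65: prepared food, buyer-exempt → 0% → €0.00
Cough syrup €14.79: over-the-counter medication → 0% → €0.00
Salad bar box €9.69: prepared food, buyer-exempt → 0% → €0.00
Office chair €230.38: home furniture, buyer-exempt → 0% → €0.00
Throat lozenges €3.10: over-the-counter medication → 0% → €0.00
Subtotal = €268.61; tax = €0.00; total due = €268.61

€268.61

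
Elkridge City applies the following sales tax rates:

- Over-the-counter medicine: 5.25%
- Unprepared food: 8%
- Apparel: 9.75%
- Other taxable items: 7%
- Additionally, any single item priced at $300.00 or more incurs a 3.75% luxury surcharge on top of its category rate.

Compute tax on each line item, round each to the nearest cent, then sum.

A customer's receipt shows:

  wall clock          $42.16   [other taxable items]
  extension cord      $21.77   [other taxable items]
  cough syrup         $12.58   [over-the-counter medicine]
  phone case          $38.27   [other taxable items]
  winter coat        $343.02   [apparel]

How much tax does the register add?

$54.12

Wall clock $42.16: other taxable items → 7% → $2.95
Extension cord $21.77: other taxable items → 7% → $1.52
Cough syrup $12.58: over-the-counter medicine → 5.25% → $0.66
Phone case $38.27: other taxable items → 7% → $2.68
Winter coat $343.02: apparel → 9.75% + 3.75% surcharge = 13.5% → $46.31
Total tax = $2.95 + $1.52 + $0.66 + $2.68 + $46.31 = $54.12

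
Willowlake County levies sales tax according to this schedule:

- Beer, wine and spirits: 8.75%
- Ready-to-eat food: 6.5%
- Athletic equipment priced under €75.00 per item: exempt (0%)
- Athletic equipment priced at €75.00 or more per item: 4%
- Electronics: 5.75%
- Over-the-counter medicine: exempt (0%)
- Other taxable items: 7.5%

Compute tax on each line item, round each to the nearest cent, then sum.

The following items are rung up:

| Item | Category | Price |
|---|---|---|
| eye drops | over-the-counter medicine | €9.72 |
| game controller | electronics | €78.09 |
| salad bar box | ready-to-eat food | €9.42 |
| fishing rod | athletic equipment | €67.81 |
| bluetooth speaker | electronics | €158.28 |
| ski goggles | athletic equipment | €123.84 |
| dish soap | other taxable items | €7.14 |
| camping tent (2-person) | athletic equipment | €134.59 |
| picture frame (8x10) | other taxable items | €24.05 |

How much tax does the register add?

Eye drops €9.72: over-the-counter medicine → 0% → €0.00
Game controller €78.09: electronics → 5.75% → €4.49
Salad bar box €9.42: ready-to-eat food → 6.5% → €0.61
Fishing rod €67.81: athletic equipment, under €75.00 → 0% → €0.00
Bluetooth speaker €158.28: electronics → 5.75% → €9.10
Ski goggles €123.84: athletic equipment, €75.00 or more → 4% → €4.95
Dish soap €7.14: other taxable items → 7.5% → €0.54
Camping tent (2-person) €134.59: athletic equipment, €75.00 or more → 4% → €5.38
Picture frame (8x10) €24.05: other taxable items → 7.5% → €1.80
Total tax = €4.49 + €0.61 + €9.10 + €4.95 + €0.54 + €5.38 + €1.80 = €26.87

€26.87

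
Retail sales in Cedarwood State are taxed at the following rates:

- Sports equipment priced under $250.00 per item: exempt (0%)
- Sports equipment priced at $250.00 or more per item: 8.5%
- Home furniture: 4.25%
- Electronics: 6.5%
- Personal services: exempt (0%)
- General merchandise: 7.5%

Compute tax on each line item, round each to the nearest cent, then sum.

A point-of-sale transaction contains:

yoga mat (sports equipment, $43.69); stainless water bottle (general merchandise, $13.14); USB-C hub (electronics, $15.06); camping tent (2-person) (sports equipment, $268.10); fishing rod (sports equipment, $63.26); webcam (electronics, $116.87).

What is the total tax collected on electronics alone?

USB-C hub $15.06: electronics → 6.5% → $0.98
Webcam $116.87: electronics → 6.5% → $7.60
Tax on electronics = $0.98 + $7.60 = $8.58

$8.58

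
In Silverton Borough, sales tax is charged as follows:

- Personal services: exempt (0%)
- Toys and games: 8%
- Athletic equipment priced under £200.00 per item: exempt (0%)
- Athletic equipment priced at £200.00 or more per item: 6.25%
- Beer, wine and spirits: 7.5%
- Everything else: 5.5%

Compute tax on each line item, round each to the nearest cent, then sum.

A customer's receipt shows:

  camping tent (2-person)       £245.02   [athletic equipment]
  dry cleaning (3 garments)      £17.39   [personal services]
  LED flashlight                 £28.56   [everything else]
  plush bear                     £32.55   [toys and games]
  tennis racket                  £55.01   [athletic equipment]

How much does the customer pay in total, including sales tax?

£398.01

Camping tent (2-person) £245.02: athletic equipment, £200.00 or more → 6.25% → £15.31
Dry cleaning (3 garments) £17.39: personal services → 0% → £0.00
LED flashlight £28.56: everything else → 5.5% → £1.57
Plush bear £32.55: toys and games → 8% → £2.60
Tennis racket £55.01: athletic equipment, under £200.00 → 0% → £0.00
Subtotal = £378.53; tax = £19.48; total due = £398.01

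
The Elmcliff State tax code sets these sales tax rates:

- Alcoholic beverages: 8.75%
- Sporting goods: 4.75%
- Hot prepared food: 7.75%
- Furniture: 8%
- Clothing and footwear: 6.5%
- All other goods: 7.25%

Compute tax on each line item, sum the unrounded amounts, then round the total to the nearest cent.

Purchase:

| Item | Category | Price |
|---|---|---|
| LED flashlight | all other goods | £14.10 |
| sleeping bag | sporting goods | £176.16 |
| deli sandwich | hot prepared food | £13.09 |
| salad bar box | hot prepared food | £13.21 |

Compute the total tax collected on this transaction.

LED flashlight £14.10: all other goods → 7.25% → £1.02225
Sleeping bag £176.16: sporting goods → 4.75% → £8.3676
Deli sandwich £13.09: hot prepared food → 7.75% → £1.014475
Salad bar box £13.21: hot prepared food → 7.75% → £1.023775
Unrounded tax sum = £11.4281 → £11.43

£11.43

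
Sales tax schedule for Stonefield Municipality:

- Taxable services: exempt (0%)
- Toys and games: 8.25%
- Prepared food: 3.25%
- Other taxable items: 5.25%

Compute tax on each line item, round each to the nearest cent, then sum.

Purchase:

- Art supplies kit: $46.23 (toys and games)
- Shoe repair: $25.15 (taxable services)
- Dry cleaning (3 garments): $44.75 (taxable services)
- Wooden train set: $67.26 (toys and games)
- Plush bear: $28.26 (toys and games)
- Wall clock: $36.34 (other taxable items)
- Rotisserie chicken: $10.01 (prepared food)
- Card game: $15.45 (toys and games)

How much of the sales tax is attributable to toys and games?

$12.96

Art supplies kit $46.23: toys and games → 8.25% → $3.81
Wooden train set $67.26: toys and games → 8.25% → $5.55
Plush bear $28.26: toys and games → 8.25% → $2.33
Card game $15.45: toys and games → 8.25% → $1.27
Tax on toys and games = $3.81 + $5.55 + $2.33 + $1.27 = $12.96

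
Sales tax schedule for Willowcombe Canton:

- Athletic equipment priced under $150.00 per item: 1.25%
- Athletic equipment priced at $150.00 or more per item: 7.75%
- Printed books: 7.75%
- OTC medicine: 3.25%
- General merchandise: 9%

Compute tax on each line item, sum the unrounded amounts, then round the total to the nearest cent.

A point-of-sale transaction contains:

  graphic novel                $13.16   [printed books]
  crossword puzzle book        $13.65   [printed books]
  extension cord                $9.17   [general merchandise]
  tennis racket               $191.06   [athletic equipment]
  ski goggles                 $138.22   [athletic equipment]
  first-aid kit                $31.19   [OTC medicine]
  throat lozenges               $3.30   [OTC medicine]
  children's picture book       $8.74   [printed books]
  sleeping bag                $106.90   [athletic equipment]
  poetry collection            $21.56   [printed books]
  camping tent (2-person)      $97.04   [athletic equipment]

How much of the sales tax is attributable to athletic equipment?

Tennis racket $191.06: athletic equipment, $150.00 or more → 7.75% → $14.80715
Ski goggles $138.22: athletic equipment, under $150.00 → 1.25% → $1.72775
Sleeping bag $106.90: athletic equipment, under $150.00 → 1.25% → $1.33625
Camping tent (2-person) $97.04: athletic equipment, under $150.00 → 1.25% → $1.213
Tax on athletic equipment: unrounded sum = $19.08415 → $19.08

$19.08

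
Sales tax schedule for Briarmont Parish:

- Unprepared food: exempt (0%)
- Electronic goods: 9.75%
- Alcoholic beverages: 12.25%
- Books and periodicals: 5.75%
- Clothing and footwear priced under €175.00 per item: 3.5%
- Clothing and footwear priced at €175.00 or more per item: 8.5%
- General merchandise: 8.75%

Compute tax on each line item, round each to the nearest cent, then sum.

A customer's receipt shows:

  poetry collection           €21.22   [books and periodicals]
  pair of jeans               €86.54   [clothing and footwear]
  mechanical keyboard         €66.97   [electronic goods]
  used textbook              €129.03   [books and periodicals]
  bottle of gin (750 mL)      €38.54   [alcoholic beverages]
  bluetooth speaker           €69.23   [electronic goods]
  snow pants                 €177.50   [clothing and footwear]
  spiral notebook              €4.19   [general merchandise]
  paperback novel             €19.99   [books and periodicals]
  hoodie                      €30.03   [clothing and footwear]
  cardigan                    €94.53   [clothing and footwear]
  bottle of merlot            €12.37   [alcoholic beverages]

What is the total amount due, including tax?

Poetry collection €21.22: books and periodicals → 5.75% → €1.22
Pair of jeans €86.54: clothing and footwear, under €175.00 → 3.5% → €3.03
Mechanical keyboard €66.97: electronic goods → 9.75% → €6.53
Used textbook €129.03: books and periodicals → 5.75% → €7.42
Bottle of gin (750 mL) €38.54: alcoholic beverages → 12.25% → €4.72
Bluetooth speaker €69.23: electronic goods → 9.75% → €6.75
Snow pants €177.50: clothing and footwear, €175.00 or more → 8.5% → €15.09
Spiral notebook €4.19: general merchandise → 8.75% → €0.37
Paperback novel €19.99: books and periodicals → 5.75% → €1.15
Hoodie €30.03: clothing and footwear, under €175.00 → 3.5% → €1.05
Cardigan €94.53: clothing and footwear, under €175.00 → 3.5% → €3.31
Bottle of merlot €12.37: alcoholic beverages → 12.25% → €1.52
Subtotal = €750.14; tax = €52.16; total due = €802.30

€802.30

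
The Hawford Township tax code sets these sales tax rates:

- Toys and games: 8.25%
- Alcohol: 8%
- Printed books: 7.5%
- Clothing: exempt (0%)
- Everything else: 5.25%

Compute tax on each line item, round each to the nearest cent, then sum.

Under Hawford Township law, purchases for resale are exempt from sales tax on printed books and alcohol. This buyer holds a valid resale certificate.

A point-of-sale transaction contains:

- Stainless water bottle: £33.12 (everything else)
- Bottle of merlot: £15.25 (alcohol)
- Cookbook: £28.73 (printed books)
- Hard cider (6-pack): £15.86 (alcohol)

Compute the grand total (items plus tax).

£94.70

Stainless water bottle £33.12: everything else → 5.25% → £1.74
Bottle of merlot £15.25: alcohol, buyer-exempt → 0% → £0.00
Cookbook £28.73: printed books, buyer-exempt → 0% → £0.00
Hard cider (6-pack) £15.86: alcohol, buyer-exempt → 0% → £0.00
Subtotal = £92.96; tax = £1.74; total due = £94.70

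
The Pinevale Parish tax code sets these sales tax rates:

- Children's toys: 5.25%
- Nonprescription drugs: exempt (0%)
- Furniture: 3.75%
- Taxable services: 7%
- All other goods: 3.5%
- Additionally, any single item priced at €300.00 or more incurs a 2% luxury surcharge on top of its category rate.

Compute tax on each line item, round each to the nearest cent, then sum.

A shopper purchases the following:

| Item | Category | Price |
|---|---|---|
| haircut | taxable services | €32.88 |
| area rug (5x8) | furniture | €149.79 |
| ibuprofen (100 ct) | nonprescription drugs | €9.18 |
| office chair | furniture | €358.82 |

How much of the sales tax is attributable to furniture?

€26.25

Area rug (5x8) €149.79: furniture → 3.75% → €5.62
Office chair €358.82: furniture → 3.75% + 2% surcharge = 5.75% → €20.63
Tax on furniture = €5.62 + €20.63 = €26.25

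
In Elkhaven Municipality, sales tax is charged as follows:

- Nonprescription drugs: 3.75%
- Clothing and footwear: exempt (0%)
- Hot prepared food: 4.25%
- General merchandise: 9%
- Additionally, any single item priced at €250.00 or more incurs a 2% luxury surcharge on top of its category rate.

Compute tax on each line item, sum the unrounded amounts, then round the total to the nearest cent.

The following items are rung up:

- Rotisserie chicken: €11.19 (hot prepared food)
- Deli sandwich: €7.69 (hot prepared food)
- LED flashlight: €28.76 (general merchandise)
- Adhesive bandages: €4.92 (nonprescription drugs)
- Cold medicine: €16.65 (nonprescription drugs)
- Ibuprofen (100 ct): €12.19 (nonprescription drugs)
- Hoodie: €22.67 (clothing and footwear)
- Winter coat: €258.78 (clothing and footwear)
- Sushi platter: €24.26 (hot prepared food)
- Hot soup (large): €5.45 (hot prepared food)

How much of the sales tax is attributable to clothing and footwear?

Hoodie €22.67: clothing and footwear → 0% → €0.00
Winter coat €258.78: clothing and footwear → 0% + 2% surcharge = 2% → €5.1756
Tax on clothing and footwear: unrounded sum = €5.1756 → €5.18

€5.18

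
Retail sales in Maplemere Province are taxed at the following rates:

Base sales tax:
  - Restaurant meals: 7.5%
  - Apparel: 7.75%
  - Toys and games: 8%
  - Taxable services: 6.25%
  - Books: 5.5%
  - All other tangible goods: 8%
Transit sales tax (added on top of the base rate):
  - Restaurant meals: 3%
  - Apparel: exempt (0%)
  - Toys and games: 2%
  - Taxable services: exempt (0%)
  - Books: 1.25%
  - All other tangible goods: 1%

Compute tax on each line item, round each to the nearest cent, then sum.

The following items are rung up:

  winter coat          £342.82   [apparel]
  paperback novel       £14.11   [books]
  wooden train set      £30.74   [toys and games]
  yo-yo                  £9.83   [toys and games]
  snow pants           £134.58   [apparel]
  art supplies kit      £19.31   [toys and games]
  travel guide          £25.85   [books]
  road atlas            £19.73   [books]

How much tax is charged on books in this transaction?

£4.02

Paperback novel £14.11: books → 5.5% + 1.25% transit = 6.75% → £0.95
Travel guide £25.85: books → 5.5% + 1.25% transit = 6.75% → £1.74
Road atlas £19.73: books → 5.5% + 1.25% transit = 6.75% → £1.33
Tax on books = £0.95 + £1.74 + £1.33 = £4.02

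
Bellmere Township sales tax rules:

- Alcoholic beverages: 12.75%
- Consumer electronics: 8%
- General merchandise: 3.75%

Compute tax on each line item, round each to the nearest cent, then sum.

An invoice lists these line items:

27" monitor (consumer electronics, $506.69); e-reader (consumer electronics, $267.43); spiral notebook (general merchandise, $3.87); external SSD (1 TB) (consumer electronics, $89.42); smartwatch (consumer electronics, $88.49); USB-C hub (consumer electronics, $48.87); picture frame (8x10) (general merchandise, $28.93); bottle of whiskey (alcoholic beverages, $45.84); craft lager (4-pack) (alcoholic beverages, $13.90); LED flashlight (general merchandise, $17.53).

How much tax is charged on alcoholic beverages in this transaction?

$7.61

Bottle of whiskey $45.84: alcoholic beverages → 12.75% → $5.84
Craft lager (4-pack) $13.90: alcoholic beverages → 12.75% → $1.77
Tax on alcoholic beverages = $5.84 + $1.77 = $7.61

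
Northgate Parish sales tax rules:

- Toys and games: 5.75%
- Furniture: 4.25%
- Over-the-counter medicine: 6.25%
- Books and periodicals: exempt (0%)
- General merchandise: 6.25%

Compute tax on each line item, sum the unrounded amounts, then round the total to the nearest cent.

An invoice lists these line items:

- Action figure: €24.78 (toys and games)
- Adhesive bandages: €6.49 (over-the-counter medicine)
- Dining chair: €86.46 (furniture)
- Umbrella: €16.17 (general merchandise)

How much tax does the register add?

Action figure €24.78: toys and games → 5.75% → €1.42485
Adhesive bandages €6.49: over-the-counter medicine → 6.25% → €0.405625
Dining chair €86.46: furniture → 4.25% → €3.67455
Umbrella €16.17: general merchandise → 6.25% → €1.010625
Unrounded tax sum = €6.51565 → €6.52

€6.52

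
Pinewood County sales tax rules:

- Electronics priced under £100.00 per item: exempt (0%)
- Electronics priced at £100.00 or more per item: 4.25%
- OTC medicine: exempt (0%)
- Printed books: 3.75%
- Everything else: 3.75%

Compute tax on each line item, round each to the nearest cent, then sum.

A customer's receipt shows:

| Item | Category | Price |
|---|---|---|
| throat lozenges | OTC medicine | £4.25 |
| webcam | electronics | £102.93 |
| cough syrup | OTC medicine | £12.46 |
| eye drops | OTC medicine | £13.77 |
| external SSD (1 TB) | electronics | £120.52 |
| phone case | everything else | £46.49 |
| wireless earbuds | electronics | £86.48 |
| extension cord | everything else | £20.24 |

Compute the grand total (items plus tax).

£419.13

Throat lozenges £4.25: OTC medicine → 0% → £0.00
Webcam £102.93: electronics, £100.00 or more → 4.25% → £4.37
Cough syrup £12.46: OTC medicine → 0% → £0.00
Eye drops £13.77: OTC medicine → 0% → £0.00
External SSD (1 TB) £120.52: electronics, £100.00 or more → 4.25% → £5.12
Phone case £46.49: everything else → 3.75% → £1.74
Wireless earbuds £86.48: electronics, under £100.00 → 0% → £0.00
Extension cord £20.24: everything else → 3.75% → £0.76
Subtotal = £407.14; tax = £11.99; total due = £419.13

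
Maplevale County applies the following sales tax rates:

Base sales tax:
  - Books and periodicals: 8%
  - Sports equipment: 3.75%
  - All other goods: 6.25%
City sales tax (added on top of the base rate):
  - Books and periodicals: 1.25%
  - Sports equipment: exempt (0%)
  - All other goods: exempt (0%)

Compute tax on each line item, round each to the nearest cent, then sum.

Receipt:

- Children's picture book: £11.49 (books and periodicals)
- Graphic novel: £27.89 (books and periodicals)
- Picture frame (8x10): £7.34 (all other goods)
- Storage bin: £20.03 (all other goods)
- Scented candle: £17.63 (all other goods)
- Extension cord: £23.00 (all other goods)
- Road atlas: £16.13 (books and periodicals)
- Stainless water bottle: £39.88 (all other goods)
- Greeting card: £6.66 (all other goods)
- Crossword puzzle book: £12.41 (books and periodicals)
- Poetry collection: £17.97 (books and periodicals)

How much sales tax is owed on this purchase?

Children's picture book £11.49: books and periodicals → 8% + 1.25% city = 9.25% → £1.06
Graphic novel £27.89: books and periodicals → 8% + 1.25% city = 9.25% → £2.58
Picture frame (8x10) £7.34: all other goods → 6.25% + 0% city = 6.25% → £0.46
Storage bin £20.03: all other goods → 6.25% + 0% city = 6.25% → £1.25
Scented candle £17.63: all other goods → 6.25% + 0% city = 6.25% → £1.10
Extension cord £23.00: all other goods → 6.25% + 0% city = 6.25% → £1.44
Road atlas £16.13: books and periodicals → 8% + 1.25% city = 9.25% → £1.49
Stainless water bottle £39.88: all other goods → 6.25% + 0% city = 6.25% → £2.49
Greeting card £6.66: all other goods → 6.25% + 0% city = 6.25% → £0.42
Crossword puzzle book £12.41: books and periodicals → 8% + 1.25% city = 9.25% → £1.15
Poetry collection £17.97: books and periodicals → 8% + 1.25% city = 9.25% → £1.66
Total tax = £1.06 + £2.58 + £0.46 + £1.25 + £1.10 + £1.44 + £1.49 + £2.49 + £0.42 + £1.15 + £1.66 = £15.10

£15.10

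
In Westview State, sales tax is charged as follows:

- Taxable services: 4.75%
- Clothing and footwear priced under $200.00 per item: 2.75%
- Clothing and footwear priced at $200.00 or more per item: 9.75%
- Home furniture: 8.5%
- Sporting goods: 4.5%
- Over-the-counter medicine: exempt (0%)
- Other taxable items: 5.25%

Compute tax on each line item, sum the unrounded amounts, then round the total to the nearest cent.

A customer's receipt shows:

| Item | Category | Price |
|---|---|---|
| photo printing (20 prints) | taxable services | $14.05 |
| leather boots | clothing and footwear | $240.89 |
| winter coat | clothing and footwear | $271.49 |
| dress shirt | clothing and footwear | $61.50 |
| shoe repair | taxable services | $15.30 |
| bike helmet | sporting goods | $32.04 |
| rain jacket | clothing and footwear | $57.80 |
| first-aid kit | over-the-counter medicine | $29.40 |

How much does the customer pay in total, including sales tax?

Photo printing (20 prints) $14.05: taxable services → 4.75% → $0.667375
Leather boots $240.89: clothing and footwear, $200.00 or more → 9.75% → $23.486775
Winter coat $271.49: clothing and footwear, $200.00 or more → 9.75% → $26.470275
Dress shirt $61.50: clothing and footwear, under $200.00 → 2.75% → $1.69125
Shoe repair $15.30: taxable services → 4.75% → $0.72675
Bike helmet $32.04: sporting goods → 4.5% → $1.4418
Rain jacket $57.80: clothing and footwear, under $200.00 → 2.75% → $1.5895
First-aid kit $29.40: over-the-counter medicine → 0% → $0.00
Subtotal = $722.47; unrounded tax = $56.073725 → $56.07; total due = $778.54

$778.54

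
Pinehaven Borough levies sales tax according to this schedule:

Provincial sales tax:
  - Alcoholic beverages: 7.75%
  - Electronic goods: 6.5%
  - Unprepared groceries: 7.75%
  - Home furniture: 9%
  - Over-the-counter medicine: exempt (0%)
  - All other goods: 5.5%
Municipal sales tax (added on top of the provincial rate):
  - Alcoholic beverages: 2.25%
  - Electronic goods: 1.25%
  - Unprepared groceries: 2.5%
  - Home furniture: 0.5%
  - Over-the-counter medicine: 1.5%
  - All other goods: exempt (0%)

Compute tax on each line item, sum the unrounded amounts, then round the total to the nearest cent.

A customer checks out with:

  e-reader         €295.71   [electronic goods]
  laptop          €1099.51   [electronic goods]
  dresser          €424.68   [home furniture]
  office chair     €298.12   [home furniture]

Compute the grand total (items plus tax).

E-reader €295.71: electronic goods → 6.5% + 1.25% municipal = 7.75% → €22.917525
Laptop €1099.51: electronic goods → 6.5% + 1.25% municipal = 7.75% → €85.212025
Dresser €424.68: home furniture → 9% + 0.5% municipal = 9.5% → €40.3446
Office chair €298.12: home furniture → 9% + 0.5% municipal = 9.5% → €28.3214
Subtotal = €2118.02; unrounded tax = €176.79555 → €176.80; total due = €2294.82

€2294.82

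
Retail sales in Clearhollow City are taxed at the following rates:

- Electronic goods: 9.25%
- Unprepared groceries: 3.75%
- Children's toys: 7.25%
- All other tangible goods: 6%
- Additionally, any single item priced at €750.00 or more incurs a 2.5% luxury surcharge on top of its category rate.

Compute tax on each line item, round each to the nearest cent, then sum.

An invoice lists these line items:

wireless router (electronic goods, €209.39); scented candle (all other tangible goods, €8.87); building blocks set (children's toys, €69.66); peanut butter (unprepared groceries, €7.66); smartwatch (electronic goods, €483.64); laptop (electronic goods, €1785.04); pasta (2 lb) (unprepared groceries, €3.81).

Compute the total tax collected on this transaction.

Wireless router €209.39: electronic goods → 9.25% → €19.37
Scented candle €8.87: all other tangible goods → 6% → €0.53
Building blocks set €69.66: children's toys → 7.25% → €5.05
Peanut butter €7.66: unprepared groceries → 3.75% → €0.29
Smartwatch €483.64: electronic goods → 9.25% → €44.74
Laptop €1785.04: electronic goods → 9.25% + 2.5% surcharge = 11.75% → €209.74
Pasta (2 lb) €3.81: unprepared groceries → 3.75% → €0.14
Total tax = €19.37 + €0.53 + €5.05 + €0.29 + €44.74 + €209.74 + €0.14 = €279.86

€279.86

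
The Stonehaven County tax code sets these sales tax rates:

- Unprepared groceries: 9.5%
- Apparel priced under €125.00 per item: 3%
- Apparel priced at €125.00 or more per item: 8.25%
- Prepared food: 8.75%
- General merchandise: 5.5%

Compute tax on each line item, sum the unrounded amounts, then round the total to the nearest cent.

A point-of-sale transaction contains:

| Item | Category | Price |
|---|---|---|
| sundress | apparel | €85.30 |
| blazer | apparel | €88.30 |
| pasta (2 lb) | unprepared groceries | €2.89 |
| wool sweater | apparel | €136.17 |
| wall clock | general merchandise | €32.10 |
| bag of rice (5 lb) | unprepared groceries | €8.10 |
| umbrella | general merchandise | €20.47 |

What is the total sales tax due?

Sundress €85.30: apparel, under €125.00 → 3% → €2.559
Blazer €88.30: apparel, under €125.00 → 3% → €2.649
Pasta (2 lb) €2.89: unprepared groceries → 9.5% → €0.27455
Wool sweater €136.17: apparel, €125.00 or more → 8.25% → €11.234025
Wall clock €32.10: general merchandise → 5.5% → €1.7655
Bag of rice (5 lb) €8.10: unprepared groceries → 9.5% → €0.7695
Umbrella €20.47: general merchandise → 5.5% → €1.12585
Unrounded tax sum = €20.377425 → €20.38

€20.38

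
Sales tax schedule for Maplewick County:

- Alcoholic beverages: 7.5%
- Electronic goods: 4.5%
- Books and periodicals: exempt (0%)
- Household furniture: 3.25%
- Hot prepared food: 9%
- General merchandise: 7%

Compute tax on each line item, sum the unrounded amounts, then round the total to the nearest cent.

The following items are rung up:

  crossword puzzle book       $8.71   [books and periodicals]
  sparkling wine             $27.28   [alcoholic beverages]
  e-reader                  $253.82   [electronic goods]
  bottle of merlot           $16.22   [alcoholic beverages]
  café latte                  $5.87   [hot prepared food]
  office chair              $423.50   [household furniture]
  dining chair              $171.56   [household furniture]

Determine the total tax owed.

Crossword puzzle book $8.71: books and periodicals → 0% → $0.00
Sparkling wine $27.28: alcoholic beverages → 7.5% → $2.046
E-reader $253.82: electronic goods → 4.5% → $11.4219
Bottle of merlot $16.22: alcoholic beverages → 7.5% → $1.2165
Café latte $5.87: hot prepared food → 9% → $0.5283
Office chair $423.50: household furniture → 3.25% → $13.76375
Dining chair $171.56: household furniture → 3.25% → $5.5757
Unrounded tax sum = $34.55215 → $34.55

$34.55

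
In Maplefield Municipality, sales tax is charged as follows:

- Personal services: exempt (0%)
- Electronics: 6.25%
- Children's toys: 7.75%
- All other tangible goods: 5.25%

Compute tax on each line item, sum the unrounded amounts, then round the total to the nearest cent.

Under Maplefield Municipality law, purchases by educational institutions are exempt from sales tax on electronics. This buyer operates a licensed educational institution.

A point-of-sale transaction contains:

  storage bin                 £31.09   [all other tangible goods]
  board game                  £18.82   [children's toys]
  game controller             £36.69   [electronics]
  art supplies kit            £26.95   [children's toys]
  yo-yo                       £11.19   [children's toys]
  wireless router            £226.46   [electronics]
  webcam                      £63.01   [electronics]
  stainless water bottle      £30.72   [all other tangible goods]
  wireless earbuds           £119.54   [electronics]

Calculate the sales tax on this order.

£7.66

Storage bin £31.09: all other tangible goods → 5.25% → £1.632225
Board game £18.82: children's toys → 7.75% → £1.45855
Game controller £36.69: electronics, buyer-exempt → 0% → £0.00
Art supplies kit £26.95: children's toys → 7.75% → £2.088625
Yo-yo £11.19: children's toys → 7.75% → £0.867225
Wireless router £226.46: electronics, buyer-exempt → 0% → £0.00
Webcam £63.01: electronics, buyer-exempt → 0% → £0.00
Stainless water bottle £30.72: all other tangible goods → 5.25% → £1.6128
Wireless earbuds £119.54: electronics, buyer-exempt → 0% → £0.00
Unrounded tax sum = £7.659425 → £7.66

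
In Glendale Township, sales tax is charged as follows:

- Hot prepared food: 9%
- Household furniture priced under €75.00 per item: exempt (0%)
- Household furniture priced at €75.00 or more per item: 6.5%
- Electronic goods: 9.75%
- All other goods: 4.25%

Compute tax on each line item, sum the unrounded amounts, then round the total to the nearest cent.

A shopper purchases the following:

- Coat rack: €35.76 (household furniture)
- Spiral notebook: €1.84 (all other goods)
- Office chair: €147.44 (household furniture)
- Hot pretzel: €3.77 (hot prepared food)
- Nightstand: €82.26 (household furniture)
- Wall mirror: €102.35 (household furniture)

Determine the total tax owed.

Coat rack €35.76: household furniture, under €75.00 → 0% → €0.00
Spiral notebook €1.84: all other goods → 4.25% → €0.0782
Office chair €147.44: household furniture, €75.00 or more → 6.5% → €9.5836
Hot pretzel €3.77: hot prepared food → 9% → €0.3393
Nightstand €82.26: household furniture, €75.00 or more → 6.5% → €5.3469
Wall mirror €102.35: household furniture, €75.00 or more → 6.5% → €6.65275
Unrounded tax sum = €22.00075 → €22.00

€22.00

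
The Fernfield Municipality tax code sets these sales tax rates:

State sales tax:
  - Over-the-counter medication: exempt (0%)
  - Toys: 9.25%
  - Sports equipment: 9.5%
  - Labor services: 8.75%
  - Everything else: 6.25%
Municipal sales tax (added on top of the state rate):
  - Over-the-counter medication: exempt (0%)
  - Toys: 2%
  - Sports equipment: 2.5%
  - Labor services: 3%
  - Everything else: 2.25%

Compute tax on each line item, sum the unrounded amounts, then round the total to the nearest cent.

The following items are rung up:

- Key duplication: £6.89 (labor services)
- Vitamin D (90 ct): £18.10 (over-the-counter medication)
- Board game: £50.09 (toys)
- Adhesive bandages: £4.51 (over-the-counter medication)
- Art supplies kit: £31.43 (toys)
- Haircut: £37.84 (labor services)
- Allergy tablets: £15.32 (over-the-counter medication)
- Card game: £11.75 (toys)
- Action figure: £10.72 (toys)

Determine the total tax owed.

£16.95

Key duplication £6.89: labor services → 8.75% + 3% municipal = 11.75% → £0.809575
Vitamin D (90 ct) £18.10: over-the-counter medication → 0% + 0% municipal = 0% → £0.00
Board game £50.09: toys → 9.25% + 2% municipal = 11.25% → £5.635125
Adhesive bandages £4.51: over-the-counter medication → 0% + 0% municipal = 0% → £0.00
Art supplies kit £31.43: toys → 9.25% + 2% municipal = 11.25% → £3.535875
Haircut £37.84: labor services → 8.75% + 3% municipal = 11.75% → £4.4462
Allergy tablets £15.32: over-the-counter medication → 0% + 0% municipal = 0% → £0.00
Card game £11.75: toys → 9.25% + 2% municipal = 11.25% → £1.321875
Action figure £10.72: toys → 9.25% + 2% municipal = 11.25% → £1.206
Unrounded tax sum = £16.95465 → £16.95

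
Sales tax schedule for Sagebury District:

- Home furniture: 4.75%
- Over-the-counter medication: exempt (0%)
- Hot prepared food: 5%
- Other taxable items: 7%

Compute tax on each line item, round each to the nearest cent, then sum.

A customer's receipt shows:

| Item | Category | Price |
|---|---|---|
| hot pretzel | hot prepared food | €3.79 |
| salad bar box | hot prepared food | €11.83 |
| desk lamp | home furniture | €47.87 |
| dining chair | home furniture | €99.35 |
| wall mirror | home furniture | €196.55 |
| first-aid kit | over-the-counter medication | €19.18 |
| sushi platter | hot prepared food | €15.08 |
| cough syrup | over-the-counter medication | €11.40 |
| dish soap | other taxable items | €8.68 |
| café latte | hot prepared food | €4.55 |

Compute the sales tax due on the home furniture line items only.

€16.33

Desk lamp €47.87: home furniture → 4.75% → €2.27
Dining chair €99.35: home furniture → 4.75% → €4.72
Wall mirror €196.55: home furniture → 4.75% → €9.34
Tax on home furniture = €2.27 + €4.72 + €9.34 = €16.33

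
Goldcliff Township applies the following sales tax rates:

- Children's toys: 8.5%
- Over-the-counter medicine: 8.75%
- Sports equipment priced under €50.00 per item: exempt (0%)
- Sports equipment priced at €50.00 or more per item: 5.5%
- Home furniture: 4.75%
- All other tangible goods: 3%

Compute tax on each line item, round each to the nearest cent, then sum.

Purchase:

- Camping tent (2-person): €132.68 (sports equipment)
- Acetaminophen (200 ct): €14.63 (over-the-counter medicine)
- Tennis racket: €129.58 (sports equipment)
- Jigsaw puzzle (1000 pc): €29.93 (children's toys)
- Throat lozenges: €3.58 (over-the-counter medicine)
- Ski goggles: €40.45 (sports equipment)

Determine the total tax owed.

€18.56

Camping tent (2-person) €132.68: sports equipment, €50.00 or more → 5.5% → €7.30
Acetaminophen (200 ct) €14.63: over-the-counter medicine → 8.75% → €1.28
Tennis racket €129.58: sports equipment, €50.00 or more → 5.5% → €7.13
Jigsaw puzzle (1000 pc) €29.93: children's toys → 8.5% → €2.54
Throat lozenges €3.58: over-the-counter medicine → 8.75% → €0.31
Ski goggles €40.45: sports equipment, under €50.00 → 0% → €0.00
Total tax = €7.30 + €1.28 + €7.13 + €2.54 + €0.31 = €18.56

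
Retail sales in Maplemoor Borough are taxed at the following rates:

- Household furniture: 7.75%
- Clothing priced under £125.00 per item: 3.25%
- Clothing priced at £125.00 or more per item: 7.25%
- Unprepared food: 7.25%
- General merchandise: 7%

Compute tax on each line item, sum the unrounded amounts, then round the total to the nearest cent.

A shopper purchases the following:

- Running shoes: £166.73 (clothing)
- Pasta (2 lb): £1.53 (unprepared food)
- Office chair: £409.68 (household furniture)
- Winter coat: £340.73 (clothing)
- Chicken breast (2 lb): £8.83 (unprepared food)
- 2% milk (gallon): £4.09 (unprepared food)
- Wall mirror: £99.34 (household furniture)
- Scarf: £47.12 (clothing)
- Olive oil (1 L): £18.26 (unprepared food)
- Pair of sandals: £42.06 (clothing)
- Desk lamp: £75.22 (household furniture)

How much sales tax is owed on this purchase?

Running shoes £166.73: clothing, £125.00 or more → 7.25% → £12.087925
Pasta (2 lb) £1.53: unprepared food → 7.25% → £0.110925
Office chair £409.68: household furniture → 7.75% → £31.7502
Winter coat £340.73: clothing, £125.00 or more → 7.25% → £24.702925
Chicken breast (2 lb) £8.83: unprepared food → 7.25% → £0.640175
2% milk (gallon) £4.09: unprepared food → 7.25% → £0.296525
Wall mirror £99.34: household furniture → 7.75% → £7.69885
Scarf £47.12: clothing, under £125.00 → 3.25% → £1.5314
Olive oil (1 L) £18.26: unprepared food → 7.25% → £1.32385
Pair of sandals £42.06: clothing, under £125.00 → 3.25% → £1.36695
Desk lamp £75.22: household furniture → 7.75% → £5.82955
Unrounded tax sum = £87.339275 → £87.34

£87.34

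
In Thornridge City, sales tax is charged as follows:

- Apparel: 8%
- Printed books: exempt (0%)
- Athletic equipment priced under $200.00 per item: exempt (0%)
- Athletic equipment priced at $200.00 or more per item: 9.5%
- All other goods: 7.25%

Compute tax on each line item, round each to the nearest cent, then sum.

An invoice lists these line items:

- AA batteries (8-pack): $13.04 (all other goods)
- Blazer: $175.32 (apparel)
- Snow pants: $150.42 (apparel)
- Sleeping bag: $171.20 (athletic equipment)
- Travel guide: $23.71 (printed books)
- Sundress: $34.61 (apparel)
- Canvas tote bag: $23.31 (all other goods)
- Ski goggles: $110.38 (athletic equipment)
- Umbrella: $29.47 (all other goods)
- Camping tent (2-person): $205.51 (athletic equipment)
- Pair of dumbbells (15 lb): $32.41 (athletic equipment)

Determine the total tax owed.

AA batteries (8-pack) $13.04: all other goods → 7.25% → $0.95
Blazer $175.32: apparel → 8% → $14.03
Snow pants $150.42: apparel → 8% → $12.03
Sleeping bag $171.20: athletic equipment, under $200.00 → 0% → $0.00
Travel guide $23.71: printed books → 0% → $0.00
Sundress $34.61: apparel → 8% → $2.77
Canvas tote bag $23.31: all other goods → 7.25% → $1.69
Ski goggles $110.38: athletic equipment, under $200.00 → 0% → $0.00
Umbrella $29.47: all other goods → 7.25% → $2.14
Camping tent (2-person) $205.51: athletic equipment, $200.00 or more → 9.5% → $19.52
Pair of dumbbells (15 lb) $32.41: athletic equipment, under $200.00 → 0% → $0.00
Total tax = $0.95 + $14.03 + $12.03 + $2.77 + $1.69 + $2.14 + $19.52 = $53.13

$53.13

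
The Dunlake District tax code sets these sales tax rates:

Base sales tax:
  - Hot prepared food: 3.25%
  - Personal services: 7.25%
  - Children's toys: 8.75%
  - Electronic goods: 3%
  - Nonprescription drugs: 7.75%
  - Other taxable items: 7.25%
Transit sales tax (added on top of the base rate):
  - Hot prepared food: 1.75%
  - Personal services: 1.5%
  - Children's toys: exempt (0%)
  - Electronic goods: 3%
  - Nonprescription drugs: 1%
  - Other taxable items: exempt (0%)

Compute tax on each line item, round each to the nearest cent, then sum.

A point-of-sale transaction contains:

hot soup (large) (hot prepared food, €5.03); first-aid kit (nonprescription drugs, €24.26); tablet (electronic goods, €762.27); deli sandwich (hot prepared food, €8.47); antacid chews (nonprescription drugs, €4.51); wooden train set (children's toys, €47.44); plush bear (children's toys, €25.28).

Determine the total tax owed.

Hot soup (large) €5.03: hot prepared food → 3.25% + 1.75% transit = 5% → €0.25
First-aid kit €24.26: nonprescription drugs → 7.75% + 1% transit = 8.75% → €2.12
Tablet €762.27: electronic goods → 3% + 3% transit = 6% → €45.74
Deli sandwich €8.47: hot prepared food → 3.25% + 1.75% transit = 5% → €0.42
Antacid chews €4.51: nonprescription drugs → 7.75% + 1% transit = 8.75% → €0.39
Wooden train set €47.44: children's toys → 8.75% + 0% transit = 8.75% → €4.15
Plush bear €25.28: children's toys → 8.75% + 0% transit = 8.75% → €2.21
Total tax = €0.25 + €2.12 + €45.74 + €0.42 + €0.39 + €4.15 + €2.21 = €55.28

€55.28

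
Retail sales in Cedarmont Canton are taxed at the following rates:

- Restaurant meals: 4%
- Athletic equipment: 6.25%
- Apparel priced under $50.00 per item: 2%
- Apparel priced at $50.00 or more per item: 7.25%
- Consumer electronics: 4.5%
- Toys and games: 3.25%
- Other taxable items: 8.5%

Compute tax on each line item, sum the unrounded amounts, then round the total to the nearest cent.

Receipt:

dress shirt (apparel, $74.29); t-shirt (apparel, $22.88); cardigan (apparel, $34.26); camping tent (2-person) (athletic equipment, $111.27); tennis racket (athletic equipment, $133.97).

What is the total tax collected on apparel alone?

Dress shirt $74.29: apparel, $50.00 or more → 7.25% → $5.386025
T-shirt $22.88: apparel, under $50.00 → 2% → $0.4576
Cardigan $34.26: apparel, under $50.00 → 2% → $0.6852
Tax on apparel: unrounded sum = $6.528825 → $6.53

$6.53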